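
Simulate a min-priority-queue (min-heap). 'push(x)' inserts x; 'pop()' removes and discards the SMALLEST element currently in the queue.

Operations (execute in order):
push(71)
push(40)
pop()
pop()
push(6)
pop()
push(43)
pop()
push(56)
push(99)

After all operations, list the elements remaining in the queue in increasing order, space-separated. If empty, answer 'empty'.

Answer: 56 99

Derivation:
push(71): heap contents = [71]
push(40): heap contents = [40, 71]
pop() → 40: heap contents = [71]
pop() → 71: heap contents = []
push(6): heap contents = [6]
pop() → 6: heap contents = []
push(43): heap contents = [43]
pop() → 43: heap contents = []
push(56): heap contents = [56]
push(99): heap contents = [56, 99]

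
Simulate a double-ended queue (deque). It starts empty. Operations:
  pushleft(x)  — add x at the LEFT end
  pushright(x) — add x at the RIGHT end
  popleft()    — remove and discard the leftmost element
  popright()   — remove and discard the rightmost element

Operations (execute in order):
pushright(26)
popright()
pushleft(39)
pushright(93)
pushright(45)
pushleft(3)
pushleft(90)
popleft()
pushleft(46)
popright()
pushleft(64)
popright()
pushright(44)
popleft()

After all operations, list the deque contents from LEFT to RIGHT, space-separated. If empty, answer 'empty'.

Answer: 46 3 39 44

Derivation:
pushright(26): [26]
popright(): []
pushleft(39): [39]
pushright(93): [39, 93]
pushright(45): [39, 93, 45]
pushleft(3): [3, 39, 93, 45]
pushleft(90): [90, 3, 39, 93, 45]
popleft(): [3, 39, 93, 45]
pushleft(46): [46, 3, 39, 93, 45]
popright(): [46, 3, 39, 93]
pushleft(64): [64, 46, 3, 39, 93]
popright(): [64, 46, 3, 39]
pushright(44): [64, 46, 3, 39, 44]
popleft(): [46, 3, 39, 44]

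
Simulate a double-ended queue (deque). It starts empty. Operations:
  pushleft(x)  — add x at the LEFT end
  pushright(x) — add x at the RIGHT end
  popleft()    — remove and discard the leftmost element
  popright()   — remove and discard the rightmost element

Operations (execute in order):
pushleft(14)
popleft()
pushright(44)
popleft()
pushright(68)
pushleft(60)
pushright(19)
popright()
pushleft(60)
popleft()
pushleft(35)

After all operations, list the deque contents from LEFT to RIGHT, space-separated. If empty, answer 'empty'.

pushleft(14): [14]
popleft(): []
pushright(44): [44]
popleft(): []
pushright(68): [68]
pushleft(60): [60, 68]
pushright(19): [60, 68, 19]
popright(): [60, 68]
pushleft(60): [60, 60, 68]
popleft(): [60, 68]
pushleft(35): [35, 60, 68]

Answer: 35 60 68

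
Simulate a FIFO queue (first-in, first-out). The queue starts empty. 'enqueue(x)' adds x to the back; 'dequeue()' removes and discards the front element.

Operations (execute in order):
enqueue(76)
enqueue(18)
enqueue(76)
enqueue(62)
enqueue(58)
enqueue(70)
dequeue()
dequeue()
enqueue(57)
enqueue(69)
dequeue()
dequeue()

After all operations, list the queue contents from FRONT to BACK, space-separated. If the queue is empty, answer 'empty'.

enqueue(76): [76]
enqueue(18): [76, 18]
enqueue(76): [76, 18, 76]
enqueue(62): [76, 18, 76, 62]
enqueue(58): [76, 18, 76, 62, 58]
enqueue(70): [76, 18, 76, 62, 58, 70]
dequeue(): [18, 76, 62, 58, 70]
dequeue(): [76, 62, 58, 70]
enqueue(57): [76, 62, 58, 70, 57]
enqueue(69): [76, 62, 58, 70, 57, 69]
dequeue(): [62, 58, 70, 57, 69]
dequeue(): [58, 70, 57, 69]

Answer: 58 70 57 69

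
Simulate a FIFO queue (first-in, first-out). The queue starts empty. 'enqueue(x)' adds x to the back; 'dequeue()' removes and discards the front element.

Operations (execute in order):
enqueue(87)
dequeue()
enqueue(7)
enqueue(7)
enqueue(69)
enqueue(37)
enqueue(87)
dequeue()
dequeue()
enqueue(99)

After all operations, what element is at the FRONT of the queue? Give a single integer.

Answer: 69

Derivation:
enqueue(87): queue = [87]
dequeue(): queue = []
enqueue(7): queue = [7]
enqueue(7): queue = [7, 7]
enqueue(69): queue = [7, 7, 69]
enqueue(37): queue = [7, 7, 69, 37]
enqueue(87): queue = [7, 7, 69, 37, 87]
dequeue(): queue = [7, 69, 37, 87]
dequeue(): queue = [69, 37, 87]
enqueue(99): queue = [69, 37, 87, 99]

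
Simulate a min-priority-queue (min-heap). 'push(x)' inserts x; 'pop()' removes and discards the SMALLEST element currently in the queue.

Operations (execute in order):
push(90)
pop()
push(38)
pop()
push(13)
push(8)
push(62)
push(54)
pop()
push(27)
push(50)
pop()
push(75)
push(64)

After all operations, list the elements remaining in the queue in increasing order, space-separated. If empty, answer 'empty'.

push(90): heap contents = [90]
pop() → 90: heap contents = []
push(38): heap contents = [38]
pop() → 38: heap contents = []
push(13): heap contents = [13]
push(8): heap contents = [8, 13]
push(62): heap contents = [8, 13, 62]
push(54): heap contents = [8, 13, 54, 62]
pop() → 8: heap contents = [13, 54, 62]
push(27): heap contents = [13, 27, 54, 62]
push(50): heap contents = [13, 27, 50, 54, 62]
pop() → 13: heap contents = [27, 50, 54, 62]
push(75): heap contents = [27, 50, 54, 62, 75]
push(64): heap contents = [27, 50, 54, 62, 64, 75]

Answer: 27 50 54 62 64 75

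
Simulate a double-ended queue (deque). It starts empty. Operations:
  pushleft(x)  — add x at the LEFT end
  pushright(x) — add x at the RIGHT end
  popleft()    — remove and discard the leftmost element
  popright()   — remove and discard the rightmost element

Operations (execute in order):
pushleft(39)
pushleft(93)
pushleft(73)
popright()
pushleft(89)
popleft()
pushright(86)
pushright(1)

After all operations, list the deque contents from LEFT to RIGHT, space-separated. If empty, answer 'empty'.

pushleft(39): [39]
pushleft(93): [93, 39]
pushleft(73): [73, 93, 39]
popright(): [73, 93]
pushleft(89): [89, 73, 93]
popleft(): [73, 93]
pushright(86): [73, 93, 86]
pushright(1): [73, 93, 86, 1]

Answer: 73 93 86 1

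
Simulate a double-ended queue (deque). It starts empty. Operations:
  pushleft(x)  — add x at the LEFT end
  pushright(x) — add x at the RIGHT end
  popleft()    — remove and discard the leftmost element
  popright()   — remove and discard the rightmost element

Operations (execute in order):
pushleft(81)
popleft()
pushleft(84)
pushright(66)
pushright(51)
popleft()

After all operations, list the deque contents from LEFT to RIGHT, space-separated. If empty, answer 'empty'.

Answer: 66 51

Derivation:
pushleft(81): [81]
popleft(): []
pushleft(84): [84]
pushright(66): [84, 66]
pushright(51): [84, 66, 51]
popleft(): [66, 51]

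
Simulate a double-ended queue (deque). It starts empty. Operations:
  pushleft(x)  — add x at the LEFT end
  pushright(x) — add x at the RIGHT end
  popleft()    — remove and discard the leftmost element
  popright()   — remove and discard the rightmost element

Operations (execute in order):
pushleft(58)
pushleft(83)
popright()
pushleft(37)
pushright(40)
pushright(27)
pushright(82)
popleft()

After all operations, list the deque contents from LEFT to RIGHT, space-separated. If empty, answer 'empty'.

pushleft(58): [58]
pushleft(83): [83, 58]
popright(): [83]
pushleft(37): [37, 83]
pushright(40): [37, 83, 40]
pushright(27): [37, 83, 40, 27]
pushright(82): [37, 83, 40, 27, 82]
popleft(): [83, 40, 27, 82]

Answer: 83 40 27 82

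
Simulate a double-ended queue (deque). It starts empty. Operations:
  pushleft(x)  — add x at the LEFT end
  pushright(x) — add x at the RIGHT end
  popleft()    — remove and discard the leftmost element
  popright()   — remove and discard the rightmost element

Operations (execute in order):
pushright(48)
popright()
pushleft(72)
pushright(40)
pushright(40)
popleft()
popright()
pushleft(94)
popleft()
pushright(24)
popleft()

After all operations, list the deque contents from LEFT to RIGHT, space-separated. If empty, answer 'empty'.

pushright(48): [48]
popright(): []
pushleft(72): [72]
pushright(40): [72, 40]
pushright(40): [72, 40, 40]
popleft(): [40, 40]
popright(): [40]
pushleft(94): [94, 40]
popleft(): [40]
pushright(24): [40, 24]
popleft(): [24]

Answer: 24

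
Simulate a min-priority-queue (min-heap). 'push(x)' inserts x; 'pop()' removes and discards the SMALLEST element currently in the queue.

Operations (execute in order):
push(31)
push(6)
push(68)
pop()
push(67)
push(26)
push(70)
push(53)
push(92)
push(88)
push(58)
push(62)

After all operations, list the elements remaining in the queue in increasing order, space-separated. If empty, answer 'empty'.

push(31): heap contents = [31]
push(6): heap contents = [6, 31]
push(68): heap contents = [6, 31, 68]
pop() → 6: heap contents = [31, 68]
push(67): heap contents = [31, 67, 68]
push(26): heap contents = [26, 31, 67, 68]
push(70): heap contents = [26, 31, 67, 68, 70]
push(53): heap contents = [26, 31, 53, 67, 68, 70]
push(92): heap contents = [26, 31, 53, 67, 68, 70, 92]
push(88): heap contents = [26, 31, 53, 67, 68, 70, 88, 92]
push(58): heap contents = [26, 31, 53, 58, 67, 68, 70, 88, 92]
push(62): heap contents = [26, 31, 53, 58, 62, 67, 68, 70, 88, 92]

Answer: 26 31 53 58 62 67 68 70 88 92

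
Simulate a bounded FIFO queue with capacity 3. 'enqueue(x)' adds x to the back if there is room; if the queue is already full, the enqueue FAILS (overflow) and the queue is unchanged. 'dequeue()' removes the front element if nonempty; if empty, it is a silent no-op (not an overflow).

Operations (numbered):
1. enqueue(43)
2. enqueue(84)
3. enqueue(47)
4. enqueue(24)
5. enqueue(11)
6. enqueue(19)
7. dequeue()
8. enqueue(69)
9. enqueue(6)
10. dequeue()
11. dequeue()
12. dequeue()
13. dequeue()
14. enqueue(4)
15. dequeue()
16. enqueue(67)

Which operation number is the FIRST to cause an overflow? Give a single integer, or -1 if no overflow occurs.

1. enqueue(43): size=1
2. enqueue(84): size=2
3. enqueue(47): size=3
4. enqueue(24): size=3=cap → OVERFLOW (fail)
5. enqueue(11): size=3=cap → OVERFLOW (fail)
6. enqueue(19): size=3=cap → OVERFLOW (fail)
7. dequeue(): size=2
8. enqueue(69): size=3
9. enqueue(6): size=3=cap → OVERFLOW (fail)
10. dequeue(): size=2
11. dequeue(): size=1
12. dequeue(): size=0
13. dequeue(): empty, no-op, size=0
14. enqueue(4): size=1
15. dequeue(): size=0
16. enqueue(67): size=1

Answer: 4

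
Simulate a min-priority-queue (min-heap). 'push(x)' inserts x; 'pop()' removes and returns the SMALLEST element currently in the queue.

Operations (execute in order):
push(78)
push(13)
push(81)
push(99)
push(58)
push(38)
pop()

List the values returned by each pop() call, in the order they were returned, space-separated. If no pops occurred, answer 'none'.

push(78): heap contents = [78]
push(13): heap contents = [13, 78]
push(81): heap contents = [13, 78, 81]
push(99): heap contents = [13, 78, 81, 99]
push(58): heap contents = [13, 58, 78, 81, 99]
push(38): heap contents = [13, 38, 58, 78, 81, 99]
pop() → 13: heap contents = [38, 58, 78, 81, 99]

Answer: 13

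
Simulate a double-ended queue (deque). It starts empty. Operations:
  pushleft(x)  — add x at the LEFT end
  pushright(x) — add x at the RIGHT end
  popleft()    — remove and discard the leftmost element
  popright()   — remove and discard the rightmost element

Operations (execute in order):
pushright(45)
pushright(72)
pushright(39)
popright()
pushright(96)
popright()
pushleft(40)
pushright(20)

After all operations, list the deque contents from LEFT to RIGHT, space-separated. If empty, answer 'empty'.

pushright(45): [45]
pushright(72): [45, 72]
pushright(39): [45, 72, 39]
popright(): [45, 72]
pushright(96): [45, 72, 96]
popright(): [45, 72]
pushleft(40): [40, 45, 72]
pushright(20): [40, 45, 72, 20]

Answer: 40 45 72 20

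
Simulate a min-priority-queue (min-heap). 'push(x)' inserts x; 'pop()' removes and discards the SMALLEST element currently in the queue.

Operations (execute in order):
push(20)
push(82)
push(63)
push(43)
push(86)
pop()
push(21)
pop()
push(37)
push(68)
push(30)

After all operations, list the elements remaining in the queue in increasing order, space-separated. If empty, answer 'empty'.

push(20): heap contents = [20]
push(82): heap contents = [20, 82]
push(63): heap contents = [20, 63, 82]
push(43): heap contents = [20, 43, 63, 82]
push(86): heap contents = [20, 43, 63, 82, 86]
pop() → 20: heap contents = [43, 63, 82, 86]
push(21): heap contents = [21, 43, 63, 82, 86]
pop() → 21: heap contents = [43, 63, 82, 86]
push(37): heap contents = [37, 43, 63, 82, 86]
push(68): heap contents = [37, 43, 63, 68, 82, 86]
push(30): heap contents = [30, 37, 43, 63, 68, 82, 86]

Answer: 30 37 43 63 68 82 86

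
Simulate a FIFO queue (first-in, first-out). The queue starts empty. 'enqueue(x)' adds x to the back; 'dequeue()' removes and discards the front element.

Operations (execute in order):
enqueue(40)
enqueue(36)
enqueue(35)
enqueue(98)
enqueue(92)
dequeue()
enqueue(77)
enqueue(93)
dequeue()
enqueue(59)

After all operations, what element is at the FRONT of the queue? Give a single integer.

Answer: 35

Derivation:
enqueue(40): queue = [40]
enqueue(36): queue = [40, 36]
enqueue(35): queue = [40, 36, 35]
enqueue(98): queue = [40, 36, 35, 98]
enqueue(92): queue = [40, 36, 35, 98, 92]
dequeue(): queue = [36, 35, 98, 92]
enqueue(77): queue = [36, 35, 98, 92, 77]
enqueue(93): queue = [36, 35, 98, 92, 77, 93]
dequeue(): queue = [35, 98, 92, 77, 93]
enqueue(59): queue = [35, 98, 92, 77, 93, 59]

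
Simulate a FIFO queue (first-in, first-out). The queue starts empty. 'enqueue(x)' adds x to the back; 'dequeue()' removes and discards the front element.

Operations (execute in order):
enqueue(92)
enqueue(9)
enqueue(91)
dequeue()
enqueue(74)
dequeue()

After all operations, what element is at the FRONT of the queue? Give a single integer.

Answer: 91

Derivation:
enqueue(92): queue = [92]
enqueue(9): queue = [92, 9]
enqueue(91): queue = [92, 9, 91]
dequeue(): queue = [9, 91]
enqueue(74): queue = [9, 91, 74]
dequeue(): queue = [91, 74]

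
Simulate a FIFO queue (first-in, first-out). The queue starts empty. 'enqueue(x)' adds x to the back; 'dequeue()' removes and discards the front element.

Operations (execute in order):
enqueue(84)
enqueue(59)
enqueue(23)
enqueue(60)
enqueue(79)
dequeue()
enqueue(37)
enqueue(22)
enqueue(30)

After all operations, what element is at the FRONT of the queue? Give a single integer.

enqueue(84): queue = [84]
enqueue(59): queue = [84, 59]
enqueue(23): queue = [84, 59, 23]
enqueue(60): queue = [84, 59, 23, 60]
enqueue(79): queue = [84, 59, 23, 60, 79]
dequeue(): queue = [59, 23, 60, 79]
enqueue(37): queue = [59, 23, 60, 79, 37]
enqueue(22): queue = [59, 23, 60, 79, 37, 22]
enqueue(30): queue = [59, 23, 60, 79, 37, 22, 30]

Answer: 59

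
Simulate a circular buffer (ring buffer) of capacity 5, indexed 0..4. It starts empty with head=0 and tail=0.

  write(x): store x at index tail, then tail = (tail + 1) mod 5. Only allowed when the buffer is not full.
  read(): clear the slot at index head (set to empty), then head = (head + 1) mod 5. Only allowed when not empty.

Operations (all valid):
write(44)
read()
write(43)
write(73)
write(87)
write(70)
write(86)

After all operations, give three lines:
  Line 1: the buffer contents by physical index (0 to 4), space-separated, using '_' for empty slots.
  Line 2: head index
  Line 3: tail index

write(44): buf=[44 _ _ _ _], head=0, tail=1, size=1
read(): buf=[_ _ _ _ _], head=1, tail=1, size=0
write(43): buf=[_ 43 _ _ _], head=1, tail=2, size=1
write(73): buf=[_ 43 73 _ _], head=1, tail=3, size=2
write(87): buf=[_ 43 73 87 _], head=1, tail=4, size=3
write(70): buf=[_ 43 73 87 70], head=1, tail=0, size=4
write(86): buf=[86 43 73 87 70], head=1, tail=1, size=5

Answer: 86 43 73 87 70
1
1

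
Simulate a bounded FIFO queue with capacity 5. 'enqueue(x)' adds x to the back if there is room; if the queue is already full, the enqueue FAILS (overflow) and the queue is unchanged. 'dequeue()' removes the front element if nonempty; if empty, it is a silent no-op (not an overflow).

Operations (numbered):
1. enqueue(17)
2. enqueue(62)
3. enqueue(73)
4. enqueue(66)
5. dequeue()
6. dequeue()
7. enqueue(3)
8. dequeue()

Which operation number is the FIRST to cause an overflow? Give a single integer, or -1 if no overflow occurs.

1. enqueue(17): size=1
2. enqueue(62): size=2
3. enqueue(73): size=3
4. enqueue(66): size=4
5. dequeue(): size=3
6. dequeue(): size=2
7. enqueue(3): size=3
8. dequeue(): size=2

Answer: -1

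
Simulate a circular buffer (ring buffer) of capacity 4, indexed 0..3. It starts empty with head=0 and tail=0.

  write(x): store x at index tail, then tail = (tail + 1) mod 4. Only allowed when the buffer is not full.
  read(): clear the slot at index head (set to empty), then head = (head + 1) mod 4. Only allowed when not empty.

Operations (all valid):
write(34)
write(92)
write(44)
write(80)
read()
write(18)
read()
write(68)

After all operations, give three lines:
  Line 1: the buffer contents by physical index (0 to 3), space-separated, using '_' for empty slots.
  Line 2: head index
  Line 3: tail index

write(34): buf=[34 _ _ _], head=0, tail=1, size=1
write(92): buf=[34 92 _ _], head=0, tail=2, size=2
write(44): buf=[34 92 44 _], head=0, tail=3, size=3
write(80): buf=[34 92 44 80], head=0, tail=0, size=4
read(): buf=[_ 92 44 80], head=1, tail=0, size=3
write(18): buf=[18 92 44 80], head=1, tail=1, size=4
read(): buf=[18 _ 44 80], head=2, tail=1, size=3
write(68): buf=[18 68 44 80], head=2, tail=2, size=4

Answer: 18 68 44 80
2
2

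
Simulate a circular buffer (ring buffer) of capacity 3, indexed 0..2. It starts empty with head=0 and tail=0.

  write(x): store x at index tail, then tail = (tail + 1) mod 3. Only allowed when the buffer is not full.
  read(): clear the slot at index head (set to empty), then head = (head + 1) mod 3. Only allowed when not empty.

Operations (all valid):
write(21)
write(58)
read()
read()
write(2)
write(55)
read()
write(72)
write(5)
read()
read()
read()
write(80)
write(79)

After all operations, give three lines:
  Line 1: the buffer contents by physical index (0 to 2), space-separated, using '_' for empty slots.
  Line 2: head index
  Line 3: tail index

Answer: 80 79 _
0
2

Derivation:
write(21): buf=[21 _ _], head=0, tail=1, size=1
write(58): buf=[21 58 _], head=0, tail=2, size=2
read(): buf=[_ 58 _], head=1, tail=2, size=1
read(): buf=[_ _ _], head=2, tail=2, size=0
write(2): buf=[_ _ 2], head=2, tail=0, size=1
write(55): buf=[55 _ 2], head=2, tail=1, size=2
read(): buf=[55 _ _], head=0, tail=1, size=1
write(72): buf=[55 72 _], head=0, tail=2, size=2
write(5): buf=[55 72 5], head=0, tail=0, size=3
read(): buf=[_ 72 5], head=1, tail=0, size=2
read(): buf=[_ _ 5], head=2, tail=0, size=1
read(): buf=[_ _ _], head=0, tail=0, size=0
write(80): buf=[80 _ _], head=0, tail=1, size=1
write(79): buf=[80 79 _], head=0, tail=2, size=2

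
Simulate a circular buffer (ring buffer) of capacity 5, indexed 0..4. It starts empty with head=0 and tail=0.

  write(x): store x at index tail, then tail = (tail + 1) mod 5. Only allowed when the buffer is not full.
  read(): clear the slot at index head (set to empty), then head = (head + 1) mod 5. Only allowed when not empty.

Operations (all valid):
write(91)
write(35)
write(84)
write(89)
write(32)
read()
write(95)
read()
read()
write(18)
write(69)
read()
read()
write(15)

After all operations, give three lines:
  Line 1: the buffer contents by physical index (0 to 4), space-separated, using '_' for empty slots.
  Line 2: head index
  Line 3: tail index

Answer: 95 18 69 15 _
0
4

Derivation:
write(91): buf=[91 _ _ _ _], head=0, tail=1, size=1
write(35): buf=[91 35 _ _ _], head=0, tail=2, size=2
write(84): buf=[91 35 84 _ _], head=0, tail=3, size=3
write(89): buf=[91 35 84 89 _], head=0, tail=4, size=4
write(32): buf=[91 35 84 89 32], head=0, tail=0, size=5
read(): buf=[_ 35 84 89 32], head=1, tail=0, size=4
write(95): buf=[95 35 84 89 32], head=1, tail=1, size=5
read(): buf=[95 _ 84 89 32], head=2, tail=1, size=4
read(): buf=[95 _ _ 89 32], head=3, tail=1, size=3
write(18): buf=[95 18 _ 89 32], head=3, tail=2, size=4
write(69): buf=[95 18 69 89 32], head=3, tail=3, size=5
read(): buf=[95 18 69 _ 32], head=4, tail=3, size=4
read(): buf=[95 18 69 _ _], head=0, tail=3, size=3
write(15): buf=[95 18 69 15 _], head=0, tail=4, size=4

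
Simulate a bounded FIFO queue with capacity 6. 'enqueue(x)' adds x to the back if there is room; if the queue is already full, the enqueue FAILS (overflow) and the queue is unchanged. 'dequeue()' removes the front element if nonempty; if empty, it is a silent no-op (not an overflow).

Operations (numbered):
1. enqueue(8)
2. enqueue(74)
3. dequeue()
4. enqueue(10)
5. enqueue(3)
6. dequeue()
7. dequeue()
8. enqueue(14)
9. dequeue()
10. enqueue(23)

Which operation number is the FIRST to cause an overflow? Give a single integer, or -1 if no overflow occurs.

Answer: -1

Derivation:
1. enqueue(8): size=1
2. enqueue(74): size=2
3. dequeue(): size=1
4. enqueue(10): size=2
5. enqueue(3): size=3
6. dequeue(): size=2
7. dequeue(): size=1
8. enqueue(14): size=2
9. dequeue(): size=1
10. enqueue(23): size=2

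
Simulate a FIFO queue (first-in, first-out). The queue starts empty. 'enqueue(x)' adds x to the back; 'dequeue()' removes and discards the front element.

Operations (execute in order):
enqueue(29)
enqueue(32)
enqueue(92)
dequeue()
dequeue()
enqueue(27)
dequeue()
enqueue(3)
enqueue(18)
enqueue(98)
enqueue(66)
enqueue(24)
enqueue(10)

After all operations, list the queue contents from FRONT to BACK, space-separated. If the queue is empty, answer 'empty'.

enqueue(29): [29]
enqueue(32): [29, 32]
enqueue(92): [29, 32, 92]
dequeue(): [32, 92]
dequeue(): [92]
enqueue(27): [92, 27]
dequeue(): [27]
enqueue(3): [27, 3]
enqueue(18): [27, 3, 18]
enqueue(98): [27, 3, 18, 98]
enqueue(66): [27, 3, 18, 98, 66]
enqueue(24): [27, 3, 18, 98, 66, 24]
enqueue(10): [27, 3, 18, 98, 66, 24, 10]

Answer: 27 3 18 98 66 24 10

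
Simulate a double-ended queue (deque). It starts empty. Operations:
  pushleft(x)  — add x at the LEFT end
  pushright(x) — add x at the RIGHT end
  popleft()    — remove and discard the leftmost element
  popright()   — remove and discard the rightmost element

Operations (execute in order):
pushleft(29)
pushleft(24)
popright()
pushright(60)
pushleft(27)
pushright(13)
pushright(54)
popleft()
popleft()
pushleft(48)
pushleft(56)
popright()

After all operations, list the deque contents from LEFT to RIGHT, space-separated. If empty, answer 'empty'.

Answer: 56 48 60 13

Derivation:
pushleft(29): [29]
pushleft(24): [24, 29]
popright(): [24]
pushright(60): [24, 60]
pushleft(27): [27, 24, 60]
pushright(13): [27, 24, 60, 13]
pushright(54): [27, 24, 60, 13, 54]
popleft(): [24, 60, 13, 54]
popleft(): [60, 13, 54]
pushleft(48): [48, 60, 13, 54]
pushleft(56): [56, 48, 60, 13, 54]
popright(): [56, 48, 60, 13]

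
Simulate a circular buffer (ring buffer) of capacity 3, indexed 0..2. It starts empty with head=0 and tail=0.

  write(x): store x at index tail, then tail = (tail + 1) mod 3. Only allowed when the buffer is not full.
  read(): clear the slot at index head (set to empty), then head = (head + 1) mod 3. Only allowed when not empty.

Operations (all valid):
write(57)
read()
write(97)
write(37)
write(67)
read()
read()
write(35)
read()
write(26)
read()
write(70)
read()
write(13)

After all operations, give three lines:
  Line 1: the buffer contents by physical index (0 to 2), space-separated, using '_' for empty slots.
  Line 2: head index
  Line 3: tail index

Answer: 70 13 _
0
2

Derivation:
write(57): buf=[57 _ _], head=0, tail=1, size=1
read(): buf=[_ _ _], head=1, tail=1, size=0
write(97): buf=[_ 97 _], head=1, tail=2, size=1
write(37): buf=[_ 97 37], head=1, tail=0, size=2
write(67): buf=[67 97 37], head=1, tail=1, size=3
read(): buf=[67 _ 37], head=2, tail=1, size=2
read(): buf=[67 _ _], head=0, tail=1, size=1
write(35): buf=[67 35 _], head=0, tail=2, size=2
read(): buf=[_ 35 _], head=1, tail=2, size=1
write(26): buf=[_ 35 26], head=1, tail=0, size=2
read(): buf=[_ _ 26], head=2, tail=0, size=1
write(70): buf=[70 _ 26], head=2, tail=1, size=2
read(): buf=[70 _ _], head=0, tail=1, size=1
write(13): buf=[70 13 _], head=0, tail=2, size=2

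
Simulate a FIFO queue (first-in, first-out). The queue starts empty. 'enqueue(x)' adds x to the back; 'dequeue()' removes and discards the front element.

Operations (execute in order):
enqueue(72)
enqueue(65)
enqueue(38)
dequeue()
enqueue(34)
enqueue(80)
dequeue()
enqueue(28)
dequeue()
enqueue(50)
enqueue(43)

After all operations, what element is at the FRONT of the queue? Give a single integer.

enqueue(72): queue = [72]
enqueue(65): queue = [72, 65]
enqueue(38): queue = [72, 65, 38]
dequeue(): queue = [65, 38]
enqueue(34): queue = [65, 38, 34]
enqueue(80): queue = [65, 38, 34, 80]
dequeue(): queue = [38, 34, 80]
enqueue(28): queue = [38, 34, 80, 28]
dequeue(): queue = [34, 80, 28]
enqueue(50): queue = [34, 80, 28, 50]
enqueue(43): queue = [34, 80, 28, 50, 43]

Answer: 34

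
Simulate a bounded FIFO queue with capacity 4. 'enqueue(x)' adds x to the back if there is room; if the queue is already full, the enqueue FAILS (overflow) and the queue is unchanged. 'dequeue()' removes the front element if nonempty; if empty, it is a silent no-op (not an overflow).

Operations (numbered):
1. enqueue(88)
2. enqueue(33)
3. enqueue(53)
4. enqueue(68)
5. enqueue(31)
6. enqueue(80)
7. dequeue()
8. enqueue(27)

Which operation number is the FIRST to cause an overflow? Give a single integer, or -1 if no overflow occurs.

Answer: 5

Derivation:
1. enqueue(88): size=1
2. enqueue(33): size=2
3. enqueue(53): size=3
4. enqueue(68): size=4
5. enqueue(31): size=4=cap → OVERFLOW (fail)
6. enqueue(80): size=4=cap → OVERFLOW (fail)
7. dequeue(): size=3
8. enqueue(27): size=4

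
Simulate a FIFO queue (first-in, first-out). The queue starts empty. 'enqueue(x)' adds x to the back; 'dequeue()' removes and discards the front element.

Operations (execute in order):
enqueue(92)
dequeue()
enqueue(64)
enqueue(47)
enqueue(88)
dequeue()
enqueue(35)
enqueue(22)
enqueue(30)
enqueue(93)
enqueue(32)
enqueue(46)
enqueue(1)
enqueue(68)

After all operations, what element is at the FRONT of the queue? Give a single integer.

Answer: 47

Derivation:
enqueue(92): queue = [92]
dequeue(): queue = []
enqueue(64): queue = [64]
enqueue(47): queue = [64, 47]
enqueue(88): queue = [64, 47, 88]
dequeue(): queue = [47, 88]
enqueue(35): queue = [47, 88, 35]
enqueue(22): queue = [47, 88, 35, 22]
enqueue(30): queue = [47, 88, 35, 22, 30]
enqueue(93): queue = [47, 88, 35, 22, 30, 93]
enqueue(32): queue = [47, 88, 35, 22, 30, 93, 32]
enqueue(46): queue = [47, 88, 35, 22, 30, 93, 32, 46]
enqueue(1): queue = [47, 88, 35, 22, 30, 93, 32, 46, 1]
enqueue(68): queue = [47, 88, 35, 22, 30, 93, 32, 46, 1, 68]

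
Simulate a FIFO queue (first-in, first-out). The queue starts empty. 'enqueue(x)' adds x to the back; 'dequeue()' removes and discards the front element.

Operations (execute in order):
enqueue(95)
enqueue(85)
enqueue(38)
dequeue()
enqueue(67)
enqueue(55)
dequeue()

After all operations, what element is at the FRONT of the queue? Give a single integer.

Answer: 38

Derivation:
enqueue(95): queue = [95]
enqueue(85): queue = [95, 85]
enqueue(38): queue = [95, 85, 38]
dequeue(): queue = [85, 38]
enqueue(67): queue = [85, 38, 67]
enqueue(55): queue = [85, 38, 67, 55]
dequeue(): queue = [38, 67, 55]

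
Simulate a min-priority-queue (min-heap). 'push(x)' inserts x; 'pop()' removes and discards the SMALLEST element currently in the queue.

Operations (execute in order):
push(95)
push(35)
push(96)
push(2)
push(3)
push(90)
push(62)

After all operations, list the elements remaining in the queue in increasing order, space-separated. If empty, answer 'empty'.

Answer: 2 3 35 62 90 95 96

Derivation:
push(95): heap contents = [95]
push(35): heap contents = [35, 95]
push(96): heap contents = [35, 95, 96]
push(2): heap contents = [2, 35, 95, 96]
push(3): heap contents = [2, 3, 35, 95, 96]
push(90): heap contents = [2, 3, 35, 90, 95, 96]
push(62): heap contents = [2, 3, 35, 62, 90, 95, 96]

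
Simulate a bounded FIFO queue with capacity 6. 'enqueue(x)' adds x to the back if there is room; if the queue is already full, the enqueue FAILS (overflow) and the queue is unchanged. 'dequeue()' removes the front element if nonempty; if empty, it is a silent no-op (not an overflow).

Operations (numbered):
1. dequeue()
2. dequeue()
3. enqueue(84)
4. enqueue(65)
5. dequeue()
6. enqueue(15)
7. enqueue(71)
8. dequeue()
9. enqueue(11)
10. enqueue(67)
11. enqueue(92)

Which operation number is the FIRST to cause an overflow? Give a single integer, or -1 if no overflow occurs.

Answer: -1

Derivation:
1. dequeue(): empty, no-op, size=0
2. dequeue(): empty, no-op, size=0
3. enqueue(84): size=1
4. enqueue(65): size=2
5. dequeue(): size=1
6. enqueue(15): size=2
7. enqueue(71): size=3
8. dequeue(): size=2
9. enqueue(11): size=3
10. enqueue(67): size=4
11. enqueue(92): size=5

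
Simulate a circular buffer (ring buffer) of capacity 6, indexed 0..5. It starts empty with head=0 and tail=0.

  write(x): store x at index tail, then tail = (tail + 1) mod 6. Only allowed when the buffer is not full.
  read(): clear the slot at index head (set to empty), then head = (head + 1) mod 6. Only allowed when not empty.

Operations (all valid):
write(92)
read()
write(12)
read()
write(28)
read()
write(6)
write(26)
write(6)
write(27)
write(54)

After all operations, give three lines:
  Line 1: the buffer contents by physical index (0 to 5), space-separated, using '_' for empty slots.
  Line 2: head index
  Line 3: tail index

write(92): buf=[92 _ _ _ _ _], head=0, tail=1, size=1
read(): buf=[_ _ _ _ _ _], head=1, tail=1, size=0
write(12): buf=[_ 12 _ _ _ _], head=1, tail=2, size=1
read(): buf=[_ _ _ _ _ _], head=2, tail=2, size=0
write(28): buf=[_ _ 28 _ _ _], head=2, tail=3, size=1
read(): buf=[_ _ _ _ _ _], head=3, tail=3, size=0
write(6): buf=[_ _ _ 6 _ _], head=3, tail=4, size=1
write(26): buf=[_ _ _ 6 26 _], head=3, tail=5, size=2
write(6): buf=[_ _ _ 6 26 6], head=3, tail=0, size=3
write(27): buf=[27 _ _ 6 26 6], head=3, tail=1, size=4
write(54): buf=[27 54 _ 6 26 6], head=3, tail=2, size=5

Answer: 27 54 _ 6 26 6
3
2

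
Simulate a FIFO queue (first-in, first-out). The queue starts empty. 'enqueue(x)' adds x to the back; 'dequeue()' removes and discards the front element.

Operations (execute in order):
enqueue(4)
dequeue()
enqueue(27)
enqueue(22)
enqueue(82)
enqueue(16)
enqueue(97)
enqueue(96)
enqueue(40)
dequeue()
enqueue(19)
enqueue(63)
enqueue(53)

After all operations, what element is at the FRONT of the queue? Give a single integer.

Answer: 22

Derivation:
enqueue(4): queue = [4]
dequeue(): queue = []
enqueue(27): queue = [27]
enqueue(22): queue = [27, 22]
enqueue(82): queue = [27, 22, 82]
enqueue(16): queue = [27, 22, 82, 16]
enqueue(97): queue = [27, 22, 82, 16, 97]
enqueue(96): queue = [27, 22, 82, 16, 97, 96]
enqueue(40): queue = [27, 22, 82, 16, 97, 96, 40]
dequeue(): queue = [22, 82, 16, 97, 96, 40]
enqueue(19): queue = [22, 82, 16, 97, 96, 40, 19]
enqueue(63): queue = [22, 82, 16, 97, 96, 40, 19, 63]
enqueue(53): queue = [22, 82, 16, 97, 96, 40, 19, 63, 53]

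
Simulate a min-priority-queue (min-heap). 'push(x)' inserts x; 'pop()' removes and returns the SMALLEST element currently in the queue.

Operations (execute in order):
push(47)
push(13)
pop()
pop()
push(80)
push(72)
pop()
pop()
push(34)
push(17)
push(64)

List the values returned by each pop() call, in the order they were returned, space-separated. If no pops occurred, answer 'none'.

Answer: 13 47 72 80

Derivation:
push(47): heap contents = [47]
push(13): heap contents = [13, 47]
pop() → 13: heap contents = [47]
pop() → 47: heap contents = []
push(80): heap contents = [80]
push(72): heap contents = [72, 80]
pop() → 72: heap contents = [80]
pop() → 80: heap contents = []
push(34): heap contents = [34]
push(17): heap contents = [17, 34]
push(64): heap contents = [17, 34, 64]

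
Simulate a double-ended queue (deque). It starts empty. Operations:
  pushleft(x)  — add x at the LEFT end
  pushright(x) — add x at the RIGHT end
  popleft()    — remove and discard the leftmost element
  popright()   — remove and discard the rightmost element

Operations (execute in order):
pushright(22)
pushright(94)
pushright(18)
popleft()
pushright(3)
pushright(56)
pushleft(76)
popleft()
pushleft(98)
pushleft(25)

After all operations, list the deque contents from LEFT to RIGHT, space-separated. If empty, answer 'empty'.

Answer: 25 98 94 18 3 56

Derivation:
pushright(22): [22]
pushright(94): [22, 94]
pushright(18): [22, 94, 18]
popleft(): [94, 18]
pushright(3): [94, 18, 3]
pushright(56): [94, 18, 3, 56]
pushleft(76): [76, 94, 18, 3, 56]
popleft(): [94, 18, 3, 56]
pushleft(98): [98, 94, 18, 3, 56]
pushleft(25): [25, 98, 94, 18, 3, 56]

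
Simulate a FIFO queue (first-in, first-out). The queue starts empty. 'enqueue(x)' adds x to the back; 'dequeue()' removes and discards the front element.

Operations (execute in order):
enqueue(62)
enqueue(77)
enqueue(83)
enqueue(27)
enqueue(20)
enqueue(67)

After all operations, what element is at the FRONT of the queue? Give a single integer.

Answer: 62

Derivation:
enqueue(62): queue = [62]
enqueue(77): queue = [62, 77]
enqueue(83): queue = [62, 77, 83]
enqueue(27): queue = [62, 77, 83, 27]
enqueue(20): queue = [62, 77, 83, 27, 20]
enqueue(67): queue = [62, 77, 83, 27, 20, 67]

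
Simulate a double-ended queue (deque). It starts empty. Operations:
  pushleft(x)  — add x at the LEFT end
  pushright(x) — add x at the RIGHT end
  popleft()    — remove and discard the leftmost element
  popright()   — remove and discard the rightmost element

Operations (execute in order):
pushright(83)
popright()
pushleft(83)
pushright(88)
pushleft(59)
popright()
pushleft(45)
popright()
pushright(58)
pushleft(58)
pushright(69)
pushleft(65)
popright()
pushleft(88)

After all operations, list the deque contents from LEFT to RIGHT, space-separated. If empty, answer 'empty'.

Answer: 88 65 58 45 59 58

Derivation:
pushright(83): [83]
popright(): []
pushleft(83): [83]
pushright(88): [83, 88]
pushleft(59): [59, 83, 88]
popright(): [59, 83]
pushleft(45): [45, 59, 83]
popright(): [45, 59]
pushright(58): [45, 59, 58]
pushleft(58): [58, 45, 59, 58]
pushright(69): [58, 45, 59, 58, 69]
pushleft(65): [65, 58, 45, 59, 58, 69]
popright(): [65, 58, 45, 59, 58]
pushleft(88): [88, 65, 58, 45, 59, 58]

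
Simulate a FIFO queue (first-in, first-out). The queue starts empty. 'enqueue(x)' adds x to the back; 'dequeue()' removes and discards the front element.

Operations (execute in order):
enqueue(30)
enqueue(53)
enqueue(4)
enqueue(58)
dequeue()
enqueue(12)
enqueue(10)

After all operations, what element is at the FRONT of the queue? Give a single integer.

enqueue(30): queue = [30]
enqueue(53): queue = [30, 53]
enqueue(4): queue = [30, 53, 4]
enqueue(58): queue = [30, 53, 4, 58]
dequeue(): queue = [53, 4, 58]
enqueue(12): queue = [53, 4, 58, 12]
enqueue(10): queue = [53, 4, 58, 12, 10]

Answer: 53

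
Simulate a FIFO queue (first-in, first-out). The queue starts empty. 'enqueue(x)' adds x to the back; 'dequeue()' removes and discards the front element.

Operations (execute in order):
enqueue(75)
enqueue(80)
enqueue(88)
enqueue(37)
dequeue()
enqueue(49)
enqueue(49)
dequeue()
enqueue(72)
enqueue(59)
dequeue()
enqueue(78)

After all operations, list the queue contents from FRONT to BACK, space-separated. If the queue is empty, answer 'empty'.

Answer: 37 49 49 72 59 78

Derivation:
enqueue(75): [75]
enqueue(80): [75, 80]
enqueue(88): [75, 80, 88]
enqueue(37): [75, 80, 88, 37]
dequeue(): [80, 88, 37]
enqueue(49): [80, 88, 37, 49]
enqueue(49): [80, 88, 37, 49, 49]
dequeue(): [88, 37, 49, 49]
enqueue(72): [88, 37, 49, 49, 72]
enqueue(59): [88, 37, 49, 49, 72, 59]
dequeue(): [37, 49, 49, 72, 59]
enqueue(78): [37, 49, 49, 72, 59, 78]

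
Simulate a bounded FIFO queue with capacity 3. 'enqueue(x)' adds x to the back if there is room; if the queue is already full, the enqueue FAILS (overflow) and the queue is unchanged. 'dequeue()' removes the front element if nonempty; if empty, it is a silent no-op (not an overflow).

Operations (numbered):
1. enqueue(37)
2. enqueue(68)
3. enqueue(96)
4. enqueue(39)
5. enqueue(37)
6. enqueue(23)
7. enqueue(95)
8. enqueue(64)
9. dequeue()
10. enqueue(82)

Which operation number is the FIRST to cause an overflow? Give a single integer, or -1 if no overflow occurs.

1. enqueue(37): size=1
2. enqueue(68): size=2
3. enqueue(96): size=3
4. enqueue(39): size=3=cap → OVERFLOW (fail)
5. enqueue(37): size=3=cap → OVERFLOW (fail)
6. enqueue(23): size=3=cap → OVERFLOW (fail)
7. enqueue(95): size=3=cap → OVERFLOW (fail)
8. enqueue(64): size=3=cap → OVERFLOW (fail)
9. dequeue(): size=2
10. enqueue(82): size=3

Answer: 4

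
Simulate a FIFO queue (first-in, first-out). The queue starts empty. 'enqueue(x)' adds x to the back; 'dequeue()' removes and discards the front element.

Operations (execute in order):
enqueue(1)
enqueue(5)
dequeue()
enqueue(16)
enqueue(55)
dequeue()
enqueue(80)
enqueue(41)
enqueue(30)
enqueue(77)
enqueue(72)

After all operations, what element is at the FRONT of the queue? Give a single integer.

enqueue(1): queue = [1]
enqueue(5): queue = [1, 5]
dequeue(): queue = [5]
enqueue(16): queue = [5, 16]
enqueue(55): queue = [5, 16, 55]
dequeue(): queue = [16, 55]
enqueue(80): queue = [16, 55, 80]
enqueue(41): queue = [16, 55, 80, 41]
enqueue(30): queue = [16, 55, 80, 41, 30]
enqueue(77): queue = [16, 55, 80, 41, 30, 77]
enqueue(72): queue = [16, 55, 80, 41, 30, 77, 72]

Answer: 16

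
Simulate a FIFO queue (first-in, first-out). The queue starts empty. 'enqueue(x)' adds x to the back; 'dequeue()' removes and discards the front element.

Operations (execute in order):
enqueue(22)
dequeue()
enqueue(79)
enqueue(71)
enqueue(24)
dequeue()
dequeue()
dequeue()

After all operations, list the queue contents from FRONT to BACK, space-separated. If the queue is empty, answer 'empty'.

enqueue(22): [22]
dequeue(): []
enqueue(79): [79]
enqueue(71): [79, 71]
enqueue(24): [79, 71, 24]
dequeue(): [71, 24]
dequeue(): [24]
dequeue(): []

Answer: empty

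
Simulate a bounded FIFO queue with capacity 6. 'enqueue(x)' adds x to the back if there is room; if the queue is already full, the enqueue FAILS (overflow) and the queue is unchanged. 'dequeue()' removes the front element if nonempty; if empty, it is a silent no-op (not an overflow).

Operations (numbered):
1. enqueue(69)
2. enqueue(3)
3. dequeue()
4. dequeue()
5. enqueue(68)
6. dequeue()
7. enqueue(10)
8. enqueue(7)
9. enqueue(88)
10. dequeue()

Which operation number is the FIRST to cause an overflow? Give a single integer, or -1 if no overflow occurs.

Answer: -1

Derivation:
1. enqueue(69): size=1
2. enqueue(3): size=2
3. dequeue(): size=1
4. dequeue(): size=0
5. enqueue(68): size=1
6. dequeue(): size=0
7. enqueue(10): size=1
8. enqueue(7): size=2
9. enqueue(88): size=3
10. dequeue(): size=2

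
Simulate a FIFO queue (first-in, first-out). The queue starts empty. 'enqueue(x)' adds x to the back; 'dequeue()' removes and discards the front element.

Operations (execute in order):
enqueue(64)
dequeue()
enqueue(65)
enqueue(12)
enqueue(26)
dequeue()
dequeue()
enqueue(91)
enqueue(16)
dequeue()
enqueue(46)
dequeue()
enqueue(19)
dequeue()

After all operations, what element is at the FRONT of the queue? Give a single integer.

Answer: 46

Derivation:
enqueue(64): queue = [64]
dequeue(): queue = []
enqueue(65): queue = [65]
enqueue(12): queue = [65, 12]
enqueue(26): queue = [65, 12, 26]
dequeue(): queue = [12, 26]
dequeue(): queue = [26]
enqueue(91): queue = [26, 91]
enqueue(16): queue = [26, 91, 16]
dequeue(): queue = [91, 16]
enqueue(46): queue = [91, 16, 46]
dequeue(): queue = [16, 46]
enqueue(19): queue = [16, 46, 19]
dequeue(): queue = [46, 19]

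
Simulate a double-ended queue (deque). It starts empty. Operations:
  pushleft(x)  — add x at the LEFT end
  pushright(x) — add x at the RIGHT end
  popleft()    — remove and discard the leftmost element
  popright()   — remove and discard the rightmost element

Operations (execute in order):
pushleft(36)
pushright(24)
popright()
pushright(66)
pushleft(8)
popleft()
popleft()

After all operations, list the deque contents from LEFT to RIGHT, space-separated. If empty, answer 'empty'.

pushleft(36): [36]
pushright(24): [36, 24]
popright(): [36]
pushright(66): [36, 66]
pushleft(8): [8, 36, 66]
popleft(): [36, 66]
popleft(): [66]

Answer: 66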